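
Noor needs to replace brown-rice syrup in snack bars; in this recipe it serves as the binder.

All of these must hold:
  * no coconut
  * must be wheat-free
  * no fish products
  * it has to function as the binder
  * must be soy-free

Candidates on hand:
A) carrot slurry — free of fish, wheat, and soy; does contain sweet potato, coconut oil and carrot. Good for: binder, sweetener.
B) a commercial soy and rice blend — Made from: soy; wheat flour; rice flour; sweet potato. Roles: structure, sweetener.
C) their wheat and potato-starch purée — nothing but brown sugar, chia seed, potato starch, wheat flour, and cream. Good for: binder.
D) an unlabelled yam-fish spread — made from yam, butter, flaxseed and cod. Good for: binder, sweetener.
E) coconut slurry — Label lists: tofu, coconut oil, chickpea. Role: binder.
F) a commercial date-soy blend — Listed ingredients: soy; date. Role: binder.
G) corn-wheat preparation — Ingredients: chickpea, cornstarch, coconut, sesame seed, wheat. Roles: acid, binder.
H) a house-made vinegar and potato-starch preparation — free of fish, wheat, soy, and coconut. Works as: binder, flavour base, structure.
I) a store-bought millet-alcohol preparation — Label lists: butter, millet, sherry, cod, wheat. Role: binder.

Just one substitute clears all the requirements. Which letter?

H

A: has coconut oil, so not coconut-free — out
B: not usable as a binder; has soy, so not soy-free (and 1 more) — reject
C: has wheat flour, so not wheat-free — reject
D: has cod, so not fish-free — reject
E: has coconut oil, so not coconut-free; has tofu, so not soy-free — reject
F: has soy, so not soy-free — reject
G: has coconut, so not coconut-free; has wheat, so not wheat-free — out
H: nothing on the exclusion list — valid
I: has wheat, so not wheat-free; has cod, so not fish-free — reject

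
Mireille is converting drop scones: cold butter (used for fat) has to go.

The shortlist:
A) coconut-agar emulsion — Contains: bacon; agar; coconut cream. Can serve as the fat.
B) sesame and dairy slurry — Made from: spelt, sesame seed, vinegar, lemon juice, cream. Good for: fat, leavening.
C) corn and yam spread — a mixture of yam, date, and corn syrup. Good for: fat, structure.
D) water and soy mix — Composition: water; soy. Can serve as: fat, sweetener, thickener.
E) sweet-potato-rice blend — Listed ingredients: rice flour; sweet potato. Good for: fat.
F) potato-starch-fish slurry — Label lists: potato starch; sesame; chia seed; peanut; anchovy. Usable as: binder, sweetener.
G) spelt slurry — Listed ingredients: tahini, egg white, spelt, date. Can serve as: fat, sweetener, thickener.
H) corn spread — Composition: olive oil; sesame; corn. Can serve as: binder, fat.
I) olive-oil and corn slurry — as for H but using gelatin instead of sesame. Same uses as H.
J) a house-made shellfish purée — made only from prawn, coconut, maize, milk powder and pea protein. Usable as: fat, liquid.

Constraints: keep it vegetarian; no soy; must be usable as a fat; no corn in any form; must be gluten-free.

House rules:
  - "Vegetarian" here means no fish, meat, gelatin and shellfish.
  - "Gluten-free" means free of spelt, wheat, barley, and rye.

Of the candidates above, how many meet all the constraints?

A: has bacon, so not vegetarian — out
B: has spelt, so not gluten-free — out
C: has corn syrup, so not corn-free — out
D: has soy, so not soy-free — out
E: works as a fat, gluten-free, no corn — OK
F: not usable as a fat; has anchovy, so not vegetarian — reject
G: has spelt, so not gluten-free — out
H: has corn, so not corn-free — reject
I: has gelatin, so not vegetarian; has corn, so not corn-free — no
J: has prawn, so not vegetarian; has maize, so not corn-free — out

1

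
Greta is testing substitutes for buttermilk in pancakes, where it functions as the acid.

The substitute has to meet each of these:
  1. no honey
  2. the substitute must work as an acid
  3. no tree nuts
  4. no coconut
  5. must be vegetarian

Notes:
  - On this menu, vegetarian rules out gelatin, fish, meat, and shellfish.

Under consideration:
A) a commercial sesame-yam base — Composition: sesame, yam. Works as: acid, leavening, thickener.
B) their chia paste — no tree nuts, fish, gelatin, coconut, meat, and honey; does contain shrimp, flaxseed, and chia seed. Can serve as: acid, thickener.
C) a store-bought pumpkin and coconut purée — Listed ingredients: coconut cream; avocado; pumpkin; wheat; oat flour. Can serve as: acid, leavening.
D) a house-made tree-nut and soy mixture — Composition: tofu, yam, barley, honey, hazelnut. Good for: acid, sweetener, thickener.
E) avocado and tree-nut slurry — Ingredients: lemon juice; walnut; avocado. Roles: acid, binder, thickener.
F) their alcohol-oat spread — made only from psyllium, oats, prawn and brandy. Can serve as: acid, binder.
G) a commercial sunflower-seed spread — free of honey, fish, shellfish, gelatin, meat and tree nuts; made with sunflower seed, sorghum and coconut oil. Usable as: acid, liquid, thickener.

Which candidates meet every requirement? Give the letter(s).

A: all constraints satisfied — OK
B: has shrimp, so not vegetarian — out
C: has coconut cream, so not coconut-free — no
D: has honey, so not honey-free; has hazelnut, so not tree-nut-free — reject
E: has walnut, so not tree-nut-free — reject
F: has prawn, so not vegetarian — no
G: has coconut oil, so not coconut-free — no

A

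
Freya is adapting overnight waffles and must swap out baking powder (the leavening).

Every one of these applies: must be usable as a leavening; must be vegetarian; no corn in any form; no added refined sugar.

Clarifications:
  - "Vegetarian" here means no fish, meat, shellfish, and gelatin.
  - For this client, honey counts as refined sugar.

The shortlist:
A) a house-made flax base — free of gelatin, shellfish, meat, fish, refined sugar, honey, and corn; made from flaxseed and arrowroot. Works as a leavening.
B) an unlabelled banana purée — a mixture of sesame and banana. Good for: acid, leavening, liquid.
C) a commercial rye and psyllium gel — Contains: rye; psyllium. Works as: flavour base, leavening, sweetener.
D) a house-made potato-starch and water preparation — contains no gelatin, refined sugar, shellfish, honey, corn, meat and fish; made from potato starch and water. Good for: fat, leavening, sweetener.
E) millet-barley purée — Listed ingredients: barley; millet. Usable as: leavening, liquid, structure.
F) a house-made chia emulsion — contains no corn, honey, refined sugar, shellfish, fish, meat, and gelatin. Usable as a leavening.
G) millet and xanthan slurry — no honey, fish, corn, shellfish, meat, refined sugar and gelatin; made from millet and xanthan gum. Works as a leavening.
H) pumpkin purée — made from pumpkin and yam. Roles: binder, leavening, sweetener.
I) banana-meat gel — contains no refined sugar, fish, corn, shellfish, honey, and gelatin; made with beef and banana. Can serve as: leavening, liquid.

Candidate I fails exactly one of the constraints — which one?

usable as a leavening: satisfied
vegetarian: has beef — fails
corn-free: satisfied
no-added-sugar: satisfied

vegetarian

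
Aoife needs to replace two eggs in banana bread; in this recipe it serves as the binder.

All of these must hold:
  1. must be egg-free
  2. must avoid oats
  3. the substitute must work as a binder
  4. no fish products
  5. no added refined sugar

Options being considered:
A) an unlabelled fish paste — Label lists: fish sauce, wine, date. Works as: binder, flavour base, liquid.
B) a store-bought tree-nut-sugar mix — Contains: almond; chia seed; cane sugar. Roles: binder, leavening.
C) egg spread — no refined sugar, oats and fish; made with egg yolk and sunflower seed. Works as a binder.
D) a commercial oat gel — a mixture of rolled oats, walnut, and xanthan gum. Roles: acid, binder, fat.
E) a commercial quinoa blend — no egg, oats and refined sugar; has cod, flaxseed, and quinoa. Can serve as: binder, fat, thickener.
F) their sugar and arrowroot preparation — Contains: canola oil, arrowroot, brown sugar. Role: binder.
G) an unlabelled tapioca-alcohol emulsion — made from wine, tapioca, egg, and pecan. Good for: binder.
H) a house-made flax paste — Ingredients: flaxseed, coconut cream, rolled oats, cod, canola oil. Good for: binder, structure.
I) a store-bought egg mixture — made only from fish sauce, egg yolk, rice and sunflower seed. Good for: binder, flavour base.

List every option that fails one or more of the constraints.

A, B, C, D, E, F, G, H, I

A: has fish sauce, so not fish-free — no
B: has cane sugar, so not no-added-sugar — reject
C: has egg yolk, so not egg-free — reject
D: has rolled oats, so not oat-free — reject
E: has cod, so not fish-free — no
F: has brown sugar, so not no-added-sugar — reject
G: has egg, so not egg-free — no
H: has cod, so not fish-free; has rolled oats, so not oat-free — reject
I: has fish sauce, so not fish-free; has egg yolk, so not egg-free — reject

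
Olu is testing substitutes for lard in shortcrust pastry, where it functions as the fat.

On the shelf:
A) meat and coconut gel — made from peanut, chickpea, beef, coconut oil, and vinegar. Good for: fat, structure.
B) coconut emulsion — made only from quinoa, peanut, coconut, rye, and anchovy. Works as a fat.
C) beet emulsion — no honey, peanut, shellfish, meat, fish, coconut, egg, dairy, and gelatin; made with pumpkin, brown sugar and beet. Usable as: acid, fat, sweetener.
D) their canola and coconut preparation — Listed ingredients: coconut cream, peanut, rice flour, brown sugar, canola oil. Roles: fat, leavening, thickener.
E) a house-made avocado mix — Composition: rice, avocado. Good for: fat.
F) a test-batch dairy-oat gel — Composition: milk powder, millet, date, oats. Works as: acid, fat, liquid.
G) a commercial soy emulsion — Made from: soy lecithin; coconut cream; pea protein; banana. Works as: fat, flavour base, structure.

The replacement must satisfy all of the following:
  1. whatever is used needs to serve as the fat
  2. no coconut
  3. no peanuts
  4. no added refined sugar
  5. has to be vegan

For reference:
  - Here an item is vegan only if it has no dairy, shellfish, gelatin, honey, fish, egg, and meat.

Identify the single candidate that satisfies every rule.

E

A: has beef, so not vegan; has coconut oil, so not coconut-free (and 1 more) — no
B: has anchovy, so not vegan; has coconut, so not coconut-free (and 1 more) — out
C: has brown sugar, so not no-added-sugar — out
D: has coconut cream, so not coconut-free; has brown sugar, so not no-added-sugar (and 1 more) — reject
E: only rice and avocado; none excluded — valid
F: has milk powder, so not vegan — reject
G: has coconut cream, so not coconut-free — reject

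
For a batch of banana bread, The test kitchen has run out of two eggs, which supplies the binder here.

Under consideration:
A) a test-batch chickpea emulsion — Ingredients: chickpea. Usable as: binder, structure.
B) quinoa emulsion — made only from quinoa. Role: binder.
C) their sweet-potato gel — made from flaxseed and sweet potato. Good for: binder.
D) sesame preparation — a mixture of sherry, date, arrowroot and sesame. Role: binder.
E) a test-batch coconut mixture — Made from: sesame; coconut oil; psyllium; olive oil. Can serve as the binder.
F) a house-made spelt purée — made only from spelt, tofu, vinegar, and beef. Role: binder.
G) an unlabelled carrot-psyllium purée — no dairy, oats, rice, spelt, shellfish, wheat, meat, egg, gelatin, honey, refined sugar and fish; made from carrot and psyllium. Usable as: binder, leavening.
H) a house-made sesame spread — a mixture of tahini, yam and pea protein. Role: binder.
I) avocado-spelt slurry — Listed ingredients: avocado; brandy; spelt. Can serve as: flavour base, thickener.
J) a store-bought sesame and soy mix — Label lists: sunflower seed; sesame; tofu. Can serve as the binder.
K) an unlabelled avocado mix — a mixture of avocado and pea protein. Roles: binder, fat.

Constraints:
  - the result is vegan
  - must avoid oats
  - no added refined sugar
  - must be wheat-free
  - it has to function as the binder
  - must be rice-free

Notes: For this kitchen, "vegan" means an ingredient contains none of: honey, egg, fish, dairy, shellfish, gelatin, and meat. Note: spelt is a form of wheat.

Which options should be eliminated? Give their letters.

F, I

A: nothing on the exclusion list — keep
B: no oats, no refined sugar — valid
C: no refined sugar, wheat-free — OK
D: sherry and sesame etc. — none of it excluded — keep
E: works as a binder, no refined sugar, wheat-free — valid
F: has beef, so not vegan; has spelt, so not wheat-free — out
G: all constraints satisfied — valid
H: works as a binder, no oats, no refined sugar — valid
I: not usable as a binder; has spelt, so not wheat-free — out
J: only sesame, tofu, and sunflower seed; none excluded — valid
K: works as a binder, wheat-free, no refined sugar — valid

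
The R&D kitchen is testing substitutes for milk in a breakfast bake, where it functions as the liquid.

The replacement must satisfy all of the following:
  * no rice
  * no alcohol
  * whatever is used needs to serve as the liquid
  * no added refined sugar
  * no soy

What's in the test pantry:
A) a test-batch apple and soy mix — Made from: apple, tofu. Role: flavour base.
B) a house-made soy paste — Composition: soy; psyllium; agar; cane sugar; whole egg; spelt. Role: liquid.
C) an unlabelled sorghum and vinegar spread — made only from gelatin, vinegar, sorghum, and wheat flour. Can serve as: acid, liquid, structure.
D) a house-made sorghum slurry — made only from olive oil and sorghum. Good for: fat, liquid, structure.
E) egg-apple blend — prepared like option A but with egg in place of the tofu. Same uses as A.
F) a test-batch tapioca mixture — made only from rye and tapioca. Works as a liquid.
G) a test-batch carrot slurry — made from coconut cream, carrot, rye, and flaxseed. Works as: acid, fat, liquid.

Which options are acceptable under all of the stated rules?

C, D, F, G

A: not usable as a liquid; has tofu, so not soy-free — no
B: has soy, so not soy-free; has cane sugar, so not no-added-sugar — no
C: gelatin and wheat flour etc. — none of it excluded — keep
D: every rule checks out — OK
E: not usable as a liquid — no
F: only rye and tapioca; none excluded — valid
G: coconut cream and rye etc. — none of it excluded — keep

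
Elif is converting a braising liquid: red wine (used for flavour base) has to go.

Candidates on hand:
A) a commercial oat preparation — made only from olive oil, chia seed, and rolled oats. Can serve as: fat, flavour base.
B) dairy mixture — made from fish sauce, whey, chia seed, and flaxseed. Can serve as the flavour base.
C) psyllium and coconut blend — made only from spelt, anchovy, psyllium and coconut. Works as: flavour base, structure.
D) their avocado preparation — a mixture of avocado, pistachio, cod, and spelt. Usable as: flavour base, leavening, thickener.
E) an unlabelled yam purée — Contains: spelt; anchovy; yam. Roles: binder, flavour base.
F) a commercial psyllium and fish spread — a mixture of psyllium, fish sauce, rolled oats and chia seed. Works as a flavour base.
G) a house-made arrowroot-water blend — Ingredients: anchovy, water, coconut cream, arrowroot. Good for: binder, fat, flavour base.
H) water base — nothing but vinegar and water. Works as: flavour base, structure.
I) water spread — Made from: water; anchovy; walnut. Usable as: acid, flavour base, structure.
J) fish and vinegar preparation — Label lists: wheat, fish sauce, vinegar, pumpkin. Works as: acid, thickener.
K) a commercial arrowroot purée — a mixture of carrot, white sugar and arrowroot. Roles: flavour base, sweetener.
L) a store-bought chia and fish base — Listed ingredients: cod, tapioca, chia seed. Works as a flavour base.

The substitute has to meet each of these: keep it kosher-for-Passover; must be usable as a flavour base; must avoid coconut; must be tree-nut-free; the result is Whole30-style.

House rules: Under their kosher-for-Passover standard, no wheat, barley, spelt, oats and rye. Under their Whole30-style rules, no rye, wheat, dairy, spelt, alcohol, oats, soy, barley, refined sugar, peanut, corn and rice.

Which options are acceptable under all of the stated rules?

A: has rolled oats, so not kosher-for-Passover; has rolled oats, so not Whole30-style — reject
B: has whey, so not Whole30-style — no
C: has spelt, so not kosher-for-Passover; has spelt, so not Whole30-style (and 1 more) — out
D: has spelt, so not kosher-for-Passover; has spelt, so not Whole30-style (and 1 more) — reject
E: has spelt, so not kosher-for-Passover; has spelt, so not Whole30-style — no
F: has rolled oats, so not kosher-for-Passover; has rolled oats, so not Whole30-style — reject
G: has coconut cream, so not coconut-free — out
H: only vinegar and water; none excluded — OK
I: has walnut, so not tree-nut-free — no
J: not usable as a flavour base; has wheat, so not kosher-for-Passover (and 1 more) — reject
K: has white sugar, so not Whole30-style — reject
L: nothing on the exclusion list — valid

H, L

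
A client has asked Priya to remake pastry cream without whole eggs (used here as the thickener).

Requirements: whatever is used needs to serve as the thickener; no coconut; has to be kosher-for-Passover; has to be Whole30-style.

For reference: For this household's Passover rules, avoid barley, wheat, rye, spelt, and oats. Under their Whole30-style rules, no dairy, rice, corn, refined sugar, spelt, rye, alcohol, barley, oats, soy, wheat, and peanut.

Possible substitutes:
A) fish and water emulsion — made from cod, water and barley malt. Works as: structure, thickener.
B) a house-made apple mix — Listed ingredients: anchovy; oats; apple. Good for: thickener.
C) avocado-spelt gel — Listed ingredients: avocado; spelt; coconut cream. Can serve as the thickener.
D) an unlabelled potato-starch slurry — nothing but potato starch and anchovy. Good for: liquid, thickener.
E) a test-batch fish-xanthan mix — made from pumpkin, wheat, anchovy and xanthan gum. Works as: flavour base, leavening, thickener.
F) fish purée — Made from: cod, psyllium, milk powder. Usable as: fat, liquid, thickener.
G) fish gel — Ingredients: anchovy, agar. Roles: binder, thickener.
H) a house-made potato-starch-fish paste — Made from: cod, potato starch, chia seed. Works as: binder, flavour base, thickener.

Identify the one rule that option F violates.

Whole30-style

usable as a thickener: satisfied
kosher-for-Passover: satisfied
Whole30-style: has milk powder — fails
coconut-free: satisfied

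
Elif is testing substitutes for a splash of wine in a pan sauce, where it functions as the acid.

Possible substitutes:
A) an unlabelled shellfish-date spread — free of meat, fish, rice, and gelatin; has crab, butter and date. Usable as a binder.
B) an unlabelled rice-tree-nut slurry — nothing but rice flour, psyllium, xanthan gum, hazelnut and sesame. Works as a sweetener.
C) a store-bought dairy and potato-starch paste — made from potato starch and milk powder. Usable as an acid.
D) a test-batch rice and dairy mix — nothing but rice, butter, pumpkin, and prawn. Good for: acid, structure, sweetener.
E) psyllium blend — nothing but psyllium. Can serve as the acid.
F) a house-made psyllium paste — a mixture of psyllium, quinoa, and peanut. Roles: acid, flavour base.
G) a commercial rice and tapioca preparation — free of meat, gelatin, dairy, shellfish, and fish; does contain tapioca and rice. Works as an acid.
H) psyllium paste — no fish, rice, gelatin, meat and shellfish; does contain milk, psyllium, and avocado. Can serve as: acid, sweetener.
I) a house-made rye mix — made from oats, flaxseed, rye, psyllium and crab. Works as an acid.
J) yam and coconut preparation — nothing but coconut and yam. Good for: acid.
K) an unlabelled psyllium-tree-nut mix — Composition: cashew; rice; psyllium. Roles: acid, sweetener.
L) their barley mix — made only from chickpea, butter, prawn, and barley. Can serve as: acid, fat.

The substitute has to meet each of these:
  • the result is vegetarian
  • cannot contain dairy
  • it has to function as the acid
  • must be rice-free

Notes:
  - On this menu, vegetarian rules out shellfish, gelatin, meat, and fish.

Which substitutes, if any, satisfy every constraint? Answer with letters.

E, F, J

A: not usable as an acid; has crab, so not vegetarian (and 1 more) — out
B: not usable as an acid; has rice flour, so not rice-free — no
C: has milk powder, so not dairy-free — no
D: has prawn, so not vegetarian; has rice, so not rice-free (and 1 more) — no
E: all constraints satisfied — keep
F: only peanut, quinoa and psyllium; none excluded — keep
G: has rice, so not rice-free — no
H: has milk, so not dairy-free — out
I: has crab, so not vegetarian — no
J: only coconut and yam; none excluded — OK
K: has rice, so not rice-free — out
L: has prawn, so not vegetarian; has butter, so not dairy-free — out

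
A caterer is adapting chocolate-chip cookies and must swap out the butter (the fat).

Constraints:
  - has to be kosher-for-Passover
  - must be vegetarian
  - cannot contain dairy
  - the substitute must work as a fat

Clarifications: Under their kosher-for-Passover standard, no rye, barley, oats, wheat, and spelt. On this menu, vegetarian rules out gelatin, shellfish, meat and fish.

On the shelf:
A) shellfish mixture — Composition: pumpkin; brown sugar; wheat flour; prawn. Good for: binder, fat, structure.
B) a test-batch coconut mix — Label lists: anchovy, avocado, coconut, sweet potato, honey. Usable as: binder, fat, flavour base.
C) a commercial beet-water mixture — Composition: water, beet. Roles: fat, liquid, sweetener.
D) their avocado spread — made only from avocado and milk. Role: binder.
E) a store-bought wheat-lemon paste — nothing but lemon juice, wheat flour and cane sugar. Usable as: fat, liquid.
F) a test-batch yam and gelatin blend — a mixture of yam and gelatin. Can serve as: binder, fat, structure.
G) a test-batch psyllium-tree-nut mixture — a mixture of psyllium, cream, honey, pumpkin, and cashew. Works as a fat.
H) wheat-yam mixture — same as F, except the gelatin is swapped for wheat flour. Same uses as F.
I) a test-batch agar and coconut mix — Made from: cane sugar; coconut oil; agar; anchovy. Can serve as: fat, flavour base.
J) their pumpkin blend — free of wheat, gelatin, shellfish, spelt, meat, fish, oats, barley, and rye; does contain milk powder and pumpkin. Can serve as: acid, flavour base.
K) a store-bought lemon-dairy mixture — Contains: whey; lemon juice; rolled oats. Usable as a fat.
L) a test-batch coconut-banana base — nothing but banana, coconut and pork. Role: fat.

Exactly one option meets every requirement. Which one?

A: has wheat flour, so not kosher-for-Passover; has prawn, so not vegetarian — no
B: has anchovy, so not vegetarian — reject
C: works as a fat, no dairy, kosher-for-Passover — valid
D: not usable as a fat; has milk, so not dairy-free — reject
E: has wheat flour, so not kosher-for-Passover — no
F: has gelatin, so not vegetarian — out
G: has cream, so not dairy-free — reject
H: has wheat flour, so not kosher-for-Passover — out
I: has anchovy, so not vegetarian — reject
J: not usable as a fat; has milk powder, so not dairy-free — reject
K: has rolled oats, so not kosher-for-Passover; has whey, so not dairy-free — reject
L: has pork, so not vegetarian — out

C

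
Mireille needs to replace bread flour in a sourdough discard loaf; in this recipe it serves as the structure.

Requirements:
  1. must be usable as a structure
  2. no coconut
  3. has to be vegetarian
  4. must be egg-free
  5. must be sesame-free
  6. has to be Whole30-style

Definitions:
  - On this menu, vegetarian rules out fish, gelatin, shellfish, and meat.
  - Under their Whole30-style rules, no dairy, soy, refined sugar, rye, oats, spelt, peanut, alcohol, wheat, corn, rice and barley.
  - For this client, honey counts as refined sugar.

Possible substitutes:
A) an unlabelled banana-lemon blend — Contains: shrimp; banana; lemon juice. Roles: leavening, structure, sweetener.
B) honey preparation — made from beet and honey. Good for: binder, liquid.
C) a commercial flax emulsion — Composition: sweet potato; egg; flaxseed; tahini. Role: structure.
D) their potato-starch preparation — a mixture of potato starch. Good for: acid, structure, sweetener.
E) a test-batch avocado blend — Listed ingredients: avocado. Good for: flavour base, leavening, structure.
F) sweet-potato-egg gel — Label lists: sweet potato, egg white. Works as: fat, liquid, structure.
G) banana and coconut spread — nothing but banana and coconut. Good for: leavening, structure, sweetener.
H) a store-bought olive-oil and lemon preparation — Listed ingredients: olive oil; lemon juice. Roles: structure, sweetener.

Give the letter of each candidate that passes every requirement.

A: has shrimp, so not vegetarian — out
B: not usable as a structure; has honey, so not Whole30-style — no
C: has tahini, so not sesame-free; has egg, so not egg-free — no
D: only potato starch; none excluded — keep
E: all constraints satisfied — valid
F: has egg white, so not egg-free — reject
G: has coconut, so not coconut-free — no
H: works as a structure, no sesame, vegetarian — valid

D, E, H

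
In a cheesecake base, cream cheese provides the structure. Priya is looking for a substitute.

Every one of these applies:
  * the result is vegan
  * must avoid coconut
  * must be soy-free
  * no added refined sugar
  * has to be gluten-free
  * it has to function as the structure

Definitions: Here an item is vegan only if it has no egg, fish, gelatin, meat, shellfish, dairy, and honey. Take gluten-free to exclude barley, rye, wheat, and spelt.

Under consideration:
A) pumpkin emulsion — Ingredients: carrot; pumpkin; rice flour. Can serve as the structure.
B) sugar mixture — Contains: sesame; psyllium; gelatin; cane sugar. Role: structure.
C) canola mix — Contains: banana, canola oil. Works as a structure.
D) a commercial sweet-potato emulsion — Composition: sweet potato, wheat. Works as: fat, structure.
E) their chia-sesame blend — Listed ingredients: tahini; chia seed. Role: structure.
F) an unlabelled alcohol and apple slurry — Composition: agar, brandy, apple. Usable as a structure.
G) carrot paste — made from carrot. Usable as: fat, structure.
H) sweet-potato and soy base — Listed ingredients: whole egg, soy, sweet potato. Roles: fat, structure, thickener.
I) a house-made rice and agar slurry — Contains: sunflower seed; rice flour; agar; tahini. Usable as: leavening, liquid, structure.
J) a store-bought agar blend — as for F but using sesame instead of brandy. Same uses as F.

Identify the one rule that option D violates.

usable as a structure: satisfied
vegan: satisfied
gluten-free: has wheat — fails
soy-free: satisfied
coconut-free: satisfied
no-added-sugar: satisfied

gluten-free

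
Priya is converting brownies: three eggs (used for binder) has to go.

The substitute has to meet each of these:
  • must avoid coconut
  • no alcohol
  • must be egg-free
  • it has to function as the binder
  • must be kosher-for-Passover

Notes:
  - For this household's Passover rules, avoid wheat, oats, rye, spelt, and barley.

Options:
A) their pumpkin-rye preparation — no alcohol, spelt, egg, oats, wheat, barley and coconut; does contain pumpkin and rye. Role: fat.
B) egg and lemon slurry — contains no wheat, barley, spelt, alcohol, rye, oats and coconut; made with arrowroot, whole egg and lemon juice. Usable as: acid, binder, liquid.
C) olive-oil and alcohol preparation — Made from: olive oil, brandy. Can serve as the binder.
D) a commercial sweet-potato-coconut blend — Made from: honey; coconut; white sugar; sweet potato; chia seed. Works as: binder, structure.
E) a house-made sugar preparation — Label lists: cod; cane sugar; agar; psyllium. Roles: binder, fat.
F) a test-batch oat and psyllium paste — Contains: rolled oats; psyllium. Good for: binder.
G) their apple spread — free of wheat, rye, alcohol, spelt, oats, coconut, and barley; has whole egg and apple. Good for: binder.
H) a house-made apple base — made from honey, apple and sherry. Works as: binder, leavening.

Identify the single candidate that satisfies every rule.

E

A: not usable as a binder; has rye, so not kosher-for-Passover — reject
B: has whole egg, so not egg-free — no
C: has brandy, so not alcohol-free — reject
D: has coconut, so not coconut-free — out
E: cod and cane sugar etc. — none of it excluded — OK
F: has rolled oats, so not kosher-for-Passover — reject
G: has whole egg, so not egg-free — reject
H: has sherry, so not alcohol-free — reject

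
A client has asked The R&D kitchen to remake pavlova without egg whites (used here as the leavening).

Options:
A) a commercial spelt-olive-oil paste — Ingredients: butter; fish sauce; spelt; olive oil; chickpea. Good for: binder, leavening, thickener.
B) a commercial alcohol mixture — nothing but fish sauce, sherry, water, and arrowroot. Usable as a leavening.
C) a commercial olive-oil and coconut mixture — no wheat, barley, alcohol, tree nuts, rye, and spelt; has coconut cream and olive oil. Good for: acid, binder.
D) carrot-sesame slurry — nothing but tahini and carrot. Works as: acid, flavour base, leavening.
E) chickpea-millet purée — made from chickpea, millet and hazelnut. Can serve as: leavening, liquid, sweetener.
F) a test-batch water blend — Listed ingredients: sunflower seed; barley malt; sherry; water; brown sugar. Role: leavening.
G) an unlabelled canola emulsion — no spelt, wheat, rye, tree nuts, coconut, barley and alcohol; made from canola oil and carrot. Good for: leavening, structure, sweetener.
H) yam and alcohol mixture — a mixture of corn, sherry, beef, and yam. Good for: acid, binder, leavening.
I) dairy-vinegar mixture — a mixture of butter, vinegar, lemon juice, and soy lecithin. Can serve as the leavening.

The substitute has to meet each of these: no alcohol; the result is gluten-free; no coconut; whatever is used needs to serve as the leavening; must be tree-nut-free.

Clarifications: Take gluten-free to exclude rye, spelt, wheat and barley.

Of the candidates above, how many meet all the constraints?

A: has spelt, so not gluten-free — reject
B: has sherry, so not alcohol-free — out
C: not usable as a leavening; has coconut cream, so not coconut-free — reject
D: no alcohol, gluten-free — valid
E: has hazelnut, so not tree-nut-free — reject
F: has barley malt, so not gluten-free; has sherry, so not alcohol-free — reject
G: works as a leavening, gluten-free, no alcohol — keep
H: has sherry, so not alcohol-free — no
I: all constraints satisfied — OK

3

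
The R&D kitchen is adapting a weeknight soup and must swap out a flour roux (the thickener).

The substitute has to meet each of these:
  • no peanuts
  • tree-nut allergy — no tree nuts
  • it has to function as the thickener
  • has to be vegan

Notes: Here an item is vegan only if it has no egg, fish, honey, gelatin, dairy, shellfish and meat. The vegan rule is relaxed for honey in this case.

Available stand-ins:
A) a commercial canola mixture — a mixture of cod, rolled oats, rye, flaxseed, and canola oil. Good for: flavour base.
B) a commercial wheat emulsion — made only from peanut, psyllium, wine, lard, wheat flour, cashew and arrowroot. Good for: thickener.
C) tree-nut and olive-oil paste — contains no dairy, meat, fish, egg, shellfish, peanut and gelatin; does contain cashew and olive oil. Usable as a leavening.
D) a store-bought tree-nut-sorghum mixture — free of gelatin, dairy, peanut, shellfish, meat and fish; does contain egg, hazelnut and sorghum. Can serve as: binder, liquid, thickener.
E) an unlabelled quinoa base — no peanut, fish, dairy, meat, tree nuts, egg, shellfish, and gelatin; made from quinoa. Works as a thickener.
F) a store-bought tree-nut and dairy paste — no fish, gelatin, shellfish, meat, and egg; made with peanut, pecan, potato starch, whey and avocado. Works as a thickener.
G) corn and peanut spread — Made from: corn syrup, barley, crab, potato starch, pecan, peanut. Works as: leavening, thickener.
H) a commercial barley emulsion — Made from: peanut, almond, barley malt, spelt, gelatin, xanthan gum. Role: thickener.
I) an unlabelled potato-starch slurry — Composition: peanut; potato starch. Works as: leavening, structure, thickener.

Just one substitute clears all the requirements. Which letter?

E

A: not usable as a thickener; has cod, so not vegan — out
B: has lard, so not vegan; has peanut, so not peanut-free (and 1 more) — no
C: not usable as a thickener; has cashew, so not tree-nut-free — no
D: has egg, so not vegan; has hazelnut, so not tree-nut-free — reject
E: nothing on the exclusion list — valid
F: has whey, so not vegan; has peanut, so not peanut-free (and 1 more) — out
G: has crab, so not vegan; has peanut, so not peanut-free (and 1 more) — no
H: has gelatin, so not vegan; has peanut, so not peanut-free (and 1 more) — out
I: has peanut, so not peanut-free — no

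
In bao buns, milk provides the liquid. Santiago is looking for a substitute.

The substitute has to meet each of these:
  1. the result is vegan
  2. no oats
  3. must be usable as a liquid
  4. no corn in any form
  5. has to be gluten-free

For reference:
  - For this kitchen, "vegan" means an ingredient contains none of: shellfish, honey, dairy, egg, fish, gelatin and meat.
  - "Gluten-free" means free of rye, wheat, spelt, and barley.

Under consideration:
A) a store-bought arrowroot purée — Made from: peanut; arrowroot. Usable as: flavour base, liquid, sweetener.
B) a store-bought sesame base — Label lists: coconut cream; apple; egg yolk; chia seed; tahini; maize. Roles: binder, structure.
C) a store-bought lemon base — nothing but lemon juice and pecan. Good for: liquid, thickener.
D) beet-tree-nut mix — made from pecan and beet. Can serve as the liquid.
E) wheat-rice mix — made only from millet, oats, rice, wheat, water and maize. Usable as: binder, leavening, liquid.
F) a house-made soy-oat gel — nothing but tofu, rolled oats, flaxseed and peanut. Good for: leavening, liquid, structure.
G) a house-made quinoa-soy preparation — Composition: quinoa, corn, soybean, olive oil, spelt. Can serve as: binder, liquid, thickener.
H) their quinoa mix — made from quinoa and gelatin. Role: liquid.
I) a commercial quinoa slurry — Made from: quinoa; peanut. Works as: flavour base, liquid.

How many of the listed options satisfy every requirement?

A: nothing on the exclusion list — valid
B: not usable as a liquid; has egg yolk, so not vegan (and 1 more) — out
C: nothing on the exclusion list — keep
D: works as a liquid, no corn, vegan — keep
E: has wheat, so not gluten-free; has oats, so not oat-free (and 1 more) — reject
F: has rolled oats, so not oat-free — no
G: has spelt, so not gluten-free; has corn, so not corn-free — out
H: has gelatin, so not vegan — out
I: only peanut and quinoa; none excluded — OK

4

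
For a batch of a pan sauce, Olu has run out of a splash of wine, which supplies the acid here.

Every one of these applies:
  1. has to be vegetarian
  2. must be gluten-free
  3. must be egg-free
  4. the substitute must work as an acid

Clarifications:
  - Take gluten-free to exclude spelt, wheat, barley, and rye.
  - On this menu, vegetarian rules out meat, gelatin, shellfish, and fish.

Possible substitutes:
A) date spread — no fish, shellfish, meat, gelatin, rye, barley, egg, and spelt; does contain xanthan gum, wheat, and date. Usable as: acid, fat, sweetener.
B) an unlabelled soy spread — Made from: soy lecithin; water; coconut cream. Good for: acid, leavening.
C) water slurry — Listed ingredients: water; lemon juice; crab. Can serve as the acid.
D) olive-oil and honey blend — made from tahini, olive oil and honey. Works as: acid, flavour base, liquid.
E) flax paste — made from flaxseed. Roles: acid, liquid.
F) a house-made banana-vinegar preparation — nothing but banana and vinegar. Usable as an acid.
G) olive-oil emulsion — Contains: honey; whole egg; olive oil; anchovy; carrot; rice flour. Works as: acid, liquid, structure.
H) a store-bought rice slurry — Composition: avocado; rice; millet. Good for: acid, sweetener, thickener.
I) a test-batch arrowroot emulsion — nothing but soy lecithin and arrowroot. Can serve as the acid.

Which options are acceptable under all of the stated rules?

B, D, E, F, H, I

A: has wheat, so not gluten-free — no
B: only coconut cream, soy lecithin and water; none excluded — keep
C: has crab, so not vegetarian — out
D: only honey, tahini and olive oil; none excluded — valid
E: nothing on the exclusion list — valid
F: works as an acid, vegetarian, no egg — OK
G: has anchovy, so not vegetarian; has whole egg, so not egg-free — reject
H: all constraints satisfied — OK
I: only soy lecithin and arrowroot; none excluded — valid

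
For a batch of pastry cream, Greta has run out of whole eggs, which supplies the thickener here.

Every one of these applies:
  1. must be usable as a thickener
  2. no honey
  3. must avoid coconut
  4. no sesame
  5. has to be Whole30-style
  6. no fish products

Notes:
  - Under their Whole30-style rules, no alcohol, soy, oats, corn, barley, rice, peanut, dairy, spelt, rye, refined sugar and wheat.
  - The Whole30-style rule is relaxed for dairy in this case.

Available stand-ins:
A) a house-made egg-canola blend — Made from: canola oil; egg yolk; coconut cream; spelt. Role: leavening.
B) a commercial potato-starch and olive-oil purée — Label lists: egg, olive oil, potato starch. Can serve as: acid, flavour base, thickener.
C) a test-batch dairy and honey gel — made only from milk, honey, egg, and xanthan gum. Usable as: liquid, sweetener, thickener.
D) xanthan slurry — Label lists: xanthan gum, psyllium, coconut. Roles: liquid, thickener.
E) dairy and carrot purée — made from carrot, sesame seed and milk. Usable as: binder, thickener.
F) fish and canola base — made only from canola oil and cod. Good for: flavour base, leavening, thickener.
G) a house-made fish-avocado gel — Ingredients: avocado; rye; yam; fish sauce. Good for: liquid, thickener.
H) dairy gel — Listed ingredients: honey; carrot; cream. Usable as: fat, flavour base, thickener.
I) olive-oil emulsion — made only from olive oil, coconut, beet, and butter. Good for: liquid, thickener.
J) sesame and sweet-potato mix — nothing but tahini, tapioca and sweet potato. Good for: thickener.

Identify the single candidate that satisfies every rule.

B

A: not usable as a thickener; has spelt, so not Whole30-style (and 1 more) — out
B: works as a thickener, no honey, no fish — OK
C: has honey, so not honey-free — no
D: has coconut, so not coconut-free — no
E: has sesame seed, so not sesame-free — reject
F: has cod, so not fish-free — out
G: has rye, so not Whole30-style; has fish sauce, so not fish-free — no
H: has honey, so not honey-free — reject
I: has coconut, so not coconut-free — out
J: has tahini, so not sesame-free — out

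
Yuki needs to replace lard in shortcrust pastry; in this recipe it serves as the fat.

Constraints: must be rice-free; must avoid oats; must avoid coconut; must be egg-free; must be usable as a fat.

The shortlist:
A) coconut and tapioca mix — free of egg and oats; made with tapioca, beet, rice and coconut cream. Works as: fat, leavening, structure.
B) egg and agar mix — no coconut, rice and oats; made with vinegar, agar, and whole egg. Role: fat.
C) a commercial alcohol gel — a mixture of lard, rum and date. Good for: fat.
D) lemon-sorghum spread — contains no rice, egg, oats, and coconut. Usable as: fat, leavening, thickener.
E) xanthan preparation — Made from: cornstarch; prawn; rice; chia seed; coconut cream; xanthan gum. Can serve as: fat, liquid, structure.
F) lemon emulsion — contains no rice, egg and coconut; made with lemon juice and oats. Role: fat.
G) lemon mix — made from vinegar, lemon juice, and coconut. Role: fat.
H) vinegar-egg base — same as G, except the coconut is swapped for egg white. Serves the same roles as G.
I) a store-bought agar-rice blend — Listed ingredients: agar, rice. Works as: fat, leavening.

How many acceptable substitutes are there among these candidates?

A: has coconut cream, so not coconut-free; has rice, so not rice-free — no
B: has whole egg, so not egg-free — no
C: only rum, lard, and date; none excluded — keep
D: works as a fat, no oats, no coconut — OK
E: has coconut cream, so not coconut-free; has rice, so not rice-free — reject
F: has oats, so not oat-free — out
G: has coconut, so not coconut-free — out
H: has egg white, so not egg-free — out
I: has rice, so not rice-free — no

2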